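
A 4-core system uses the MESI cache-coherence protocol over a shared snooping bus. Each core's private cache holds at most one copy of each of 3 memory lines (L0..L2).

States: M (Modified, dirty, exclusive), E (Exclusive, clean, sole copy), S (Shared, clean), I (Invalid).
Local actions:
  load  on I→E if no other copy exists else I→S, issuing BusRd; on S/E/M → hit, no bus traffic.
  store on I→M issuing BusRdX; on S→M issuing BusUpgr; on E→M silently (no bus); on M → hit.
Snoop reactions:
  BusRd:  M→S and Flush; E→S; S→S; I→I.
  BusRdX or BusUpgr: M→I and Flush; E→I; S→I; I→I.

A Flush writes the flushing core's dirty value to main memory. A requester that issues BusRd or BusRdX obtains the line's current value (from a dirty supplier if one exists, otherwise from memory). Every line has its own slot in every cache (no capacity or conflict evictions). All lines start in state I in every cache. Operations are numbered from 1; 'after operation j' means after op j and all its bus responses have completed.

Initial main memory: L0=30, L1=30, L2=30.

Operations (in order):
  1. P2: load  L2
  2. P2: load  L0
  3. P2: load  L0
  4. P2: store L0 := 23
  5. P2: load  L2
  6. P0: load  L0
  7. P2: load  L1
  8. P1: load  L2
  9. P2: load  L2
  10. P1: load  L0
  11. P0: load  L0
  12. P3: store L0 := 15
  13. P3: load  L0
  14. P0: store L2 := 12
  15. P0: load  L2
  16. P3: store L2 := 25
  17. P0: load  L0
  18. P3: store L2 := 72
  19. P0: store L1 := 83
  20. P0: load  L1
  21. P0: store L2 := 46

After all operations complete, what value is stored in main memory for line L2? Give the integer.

step 1: P2: load  L2  ⟶  IIEI  (L2)  txn=BusRd  M[L2]=30
step 2: P2: load  L0  ⟶  IIEI  (L0)  txn=BusRd  M[L0]=30
step 3: P2: load  L0  ⟶  IIEI  (L0)  txn=∅  M[L0]=30
step 4: P2: store L0 := 23  ⟶  IIMI  (L0)  txn=∅  M[L0]=30
step 5: P2: load  L2  ⟶  IIEI  (L2)  txn=∅  M[L2]=30
step 6: P0: load  L0  ⟶  SISI  (L0)  txn=BusRd+Flush  M[L0]=23
step 7: P2: load  L1  ⟶  IIEI  (L1)  txn=BusRd  M[L1]=30
step 8: P1: load  L2  ⟶  ISSI  (L2)  txn=BusRd  M[L2]=30
step 9: P2: load  L2  ⟶  ISSI  (L2)  txn=∅  M[L2]=30
step 10: P1: load  L0  ⟶  SSSI  (L0)  txn=BusRd  M[L0]=23
step 11: P0: load  L0  ⟶  SSSI  (L0)  txn=∅  M[L0]=23
step 12: P3: store L0 := 15  ⟶  IIIM  (L0)  txn=BusRdX  M[L0]=23
step 13: P3: load  L0  ⟶  IIIM  (L0)  txn=∅  M[L0]=23
step 14: P0: store L2 := 12  ⟶  MIII  (L2)  txn=BusRdX  M[L2]=30
step 15: P0: load  L2  ⟶  MIII  (L2)  txn=∅  M[L2]=30
step 16: P3: store L2 := 25  ⟶  IIIM  (L2)  txn=BusRdX+Flush  M[L2]=12
step 17: P0: load  L0  ⟶  SIIS  (L0)  txn=BusRd+Flush  M[L0]=15
step 18: P3: store L2 := 72  ⟶  IIIM  (L2)  txn=∅  M[L2]=12
step 19: P0: store L1 := 83  ⟶  MIII  (L1)  txn=BusRdX  M[L1]=30
step 20: P0: load  L1  ⟶  MIII  (L1)  txn=∅  M[L1]=30
step 21: P0: store L2 := 46  ⟶  MIII  (L2)  txn=BusRdX+Flush  M[L2]=72

memory[L2] = 72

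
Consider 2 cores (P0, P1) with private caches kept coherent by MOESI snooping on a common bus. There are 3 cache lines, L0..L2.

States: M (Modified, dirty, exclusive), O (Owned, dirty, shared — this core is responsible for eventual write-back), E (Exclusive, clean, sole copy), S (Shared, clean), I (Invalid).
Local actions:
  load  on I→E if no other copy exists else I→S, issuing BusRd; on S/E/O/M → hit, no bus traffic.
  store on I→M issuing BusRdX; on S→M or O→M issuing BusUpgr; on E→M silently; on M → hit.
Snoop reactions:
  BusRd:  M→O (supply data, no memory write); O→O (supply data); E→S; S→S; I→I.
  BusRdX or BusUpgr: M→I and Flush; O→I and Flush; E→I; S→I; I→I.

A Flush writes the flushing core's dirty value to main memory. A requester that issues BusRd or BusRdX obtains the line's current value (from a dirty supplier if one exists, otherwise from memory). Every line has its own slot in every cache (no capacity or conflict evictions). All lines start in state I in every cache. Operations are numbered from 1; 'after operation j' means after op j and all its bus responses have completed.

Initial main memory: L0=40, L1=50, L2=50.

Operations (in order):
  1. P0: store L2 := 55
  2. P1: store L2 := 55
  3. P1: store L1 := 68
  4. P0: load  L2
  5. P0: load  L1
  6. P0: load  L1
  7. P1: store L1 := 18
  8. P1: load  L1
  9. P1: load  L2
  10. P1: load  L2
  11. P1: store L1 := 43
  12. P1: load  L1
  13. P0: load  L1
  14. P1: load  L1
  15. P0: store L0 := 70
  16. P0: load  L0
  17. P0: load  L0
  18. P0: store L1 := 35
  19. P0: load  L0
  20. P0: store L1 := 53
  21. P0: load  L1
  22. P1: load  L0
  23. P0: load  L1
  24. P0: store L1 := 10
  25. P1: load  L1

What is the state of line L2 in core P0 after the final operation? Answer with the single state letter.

step 1: P0: store L2 := 55  ⟶  MI  (L2)  txn=BusRdX  M[L2]=50
step 2: P1: store L2 := 55  ⟶  IM  (L2)  txn=BusRdX+Flush  M[L2]=55
step 3: P1: store L1 := 68  ⟶  IM  (L1)  txn=BusRdX  M[L1]=50
step 4: P0: load  L2  ⟶  SO  (L2)  txn=BusRd  M[L2]=55
step 5: P0: load  L1  ⟶  SO  (L1)  txn=BusRd  M[L1]=50
step 6: P0: load  L1  ⟶  SO  (L1)  txn=∅  M[L1]=50
step 7: P1: store L1 := 18  ⟶  IM  (L1)  txn=BusUpgr  M[L1]=50
step 8: P1: load  L1  ⟶  IM  (L1)  txn=∅  M[L1]=50
step 9: P1: load  L2  ⟶  SO  (L2)  txn=∅  M[L2]=55
step 10: P1: load  L2  ⟶  SO  (L2)  txn=∅  M[L2]=55
step 11: P1: store L1 := 43  ⟶  IM  (L1)  txn=∅  M[L1]=50
step 12: P1: load  L1  ⟶  IM  (L1)  txn=∅  M[L1]=50
step 13: P0: load  L1  ⟶  SO  (L1)  txn=BusRd  M[L1]=50
step 14: P1: load  L1  ⟶  SO  (L1)  txn=∅  M[L1]=50
step 15: P0: store L0 := 70  ⟶  MI  (L0)  txn=BusRdX  M[L0]=40
step 16: P0: load  L0  ⟶  MI  (L0)  txn=∅  M[L0]=40
step 17: P0: load  L0  ⟶  MI  (L0)  txn=∅  M[L0]=40
step 18: P0: store L1 := 35  ⟶  MI  (L1)  txn=BusUpgr+Flush  M[L1]=43
step 19: P0: load  L0  ⟶  MI  (L0)  txn=∅  M[L0]=40
step 20: P0: store L1 := 53  ⟶  MI  (L1)  txn=∅  M[L1]=43
step 21: P0: load  L1  ⟶  MI  (L1)  txn=∅  M[L1]=43
step 22: P1: load  L0  ⟶  OS  (L0)  txn=BusRd  M[L0]=40
step 23: P0: load  L1  ⟶  MI  (L1)  txn=∅  M[L1]=43
step 24: P0: store L1 := 10  ⟶  MI  (L1)  txn=∅  M[L1]=43
step 25: P1: load  L1  ⟶  OS  (L1)  txn=BusRd  M[L1]=43

state = S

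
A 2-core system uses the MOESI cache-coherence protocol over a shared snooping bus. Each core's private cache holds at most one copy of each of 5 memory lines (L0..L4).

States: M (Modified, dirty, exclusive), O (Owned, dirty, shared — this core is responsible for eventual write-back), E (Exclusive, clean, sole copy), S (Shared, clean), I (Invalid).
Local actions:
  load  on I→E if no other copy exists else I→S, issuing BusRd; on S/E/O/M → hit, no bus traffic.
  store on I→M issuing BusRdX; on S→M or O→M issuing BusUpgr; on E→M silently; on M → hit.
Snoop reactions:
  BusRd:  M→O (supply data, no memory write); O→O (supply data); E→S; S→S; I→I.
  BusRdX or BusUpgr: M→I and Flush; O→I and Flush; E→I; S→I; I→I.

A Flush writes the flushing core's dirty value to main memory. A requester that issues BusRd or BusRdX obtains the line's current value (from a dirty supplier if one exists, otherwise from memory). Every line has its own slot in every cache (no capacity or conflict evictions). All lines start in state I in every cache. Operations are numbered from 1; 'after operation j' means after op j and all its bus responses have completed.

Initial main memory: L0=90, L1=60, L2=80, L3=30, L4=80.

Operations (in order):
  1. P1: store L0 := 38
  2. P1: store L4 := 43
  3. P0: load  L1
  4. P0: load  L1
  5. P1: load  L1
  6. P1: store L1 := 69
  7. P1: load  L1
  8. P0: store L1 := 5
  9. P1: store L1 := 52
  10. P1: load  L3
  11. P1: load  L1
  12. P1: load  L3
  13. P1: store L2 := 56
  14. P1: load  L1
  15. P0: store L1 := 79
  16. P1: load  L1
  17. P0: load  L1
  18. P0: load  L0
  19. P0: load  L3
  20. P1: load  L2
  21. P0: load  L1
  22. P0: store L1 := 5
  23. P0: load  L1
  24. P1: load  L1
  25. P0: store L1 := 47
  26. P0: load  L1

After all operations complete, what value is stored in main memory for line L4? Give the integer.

1. P1: store L0 := 38  bus=[BusRdX]  L0: P0=I P1=M  mem[L0]=90
2. P1: store L4 := 43  bus=[BusRdX]  L4: P0=I P1=M  mem[L4]=80
3. P0: load  L1  bus=[BusRd]  L1: P0=E P1=I  mem[L1]=60
4. P0: load  L1  bus=[-]  L1: P0=E P1=I  mem[L1]=60
5. P1: load  L1  bus=[BusRd]  L1: P0=S P1=S  mem[L1]=60
6. P1: store L1 := 69  bus=[BusUpgr]  L1: P0=I P1=M  mem[L1]=60
7. P1: load  L1  bus=[-]  L1: P0=I P1=M  mem[L1]=60
8. P0: store L1 := 5  bus=[BusRdX,Flush]  L1: P0=M P1=I  mem[L1]=69
9. P1: store L1 := 52  bus=[BusRdX,Flush]  L1: P0=I P1=M  mem[L1]=5
10. P1: load  L3  bus=[BusRd]  L3: P0=I P1=E  mem[L3]=30
11. P1: load  L1  bus=[-]  L1: P0=I P1=M  mem[L1]=5
12. P1: load  L3  bus=[-]  L3: P0=I P1=E  mem[L3]=30
13. P1: store L2 := 56  bus=[BusRdX]  L2: P0=I P1=M  mem[L2]=80
14. P1: load  L1  bus=[-]  L1: P0=I P1=M  mem[L1]=5
15. P0: store L1 := 79  bus=[BusRdX,Flush]  L1: P0=M P1=I  mem[L1]=52
16. P1: load  L1  bus=[BusRd]  L1: P0=O P1=S  mem[L1]=52
17. P0: load  L1  bus=[-]  L1: P0=O P1=S  mem[L1]=52
18. P0: load  L0  bus=[BusRd]  L0: P0=S P1=O  mem[L0]=90
19. P0: load  L3  bus=[BusRd]  L3: P0=S P1=S  mem[L3]=30
20. P1: load  L2  bus=[-]  L2: P0=I P1=M  mem[L2]=80
21. P0: load  L1  bus=[-]  L1: P0=O P1=S  mem[L1]=52
22. P0: store L1 := 5  bus=[BusUpgr]  L1: P0=M P1=I  mem[L1]=52
23. P0: load  L1  bus=[-]  L1: P0=M P1=I  mem[L1]=52
24. P1: load  L1  bus=[BusRd]  L1: P0=O P1=S  mem[L1]=52
25. P0: store L1 := 47  bus=[BusUpgr]  L1: P0=M P1=I  mem[L1]=52
26. P0: load  L1  bus=[-]  L1: P0=M P1=I  mem[L1]=52

memory[L4] = 80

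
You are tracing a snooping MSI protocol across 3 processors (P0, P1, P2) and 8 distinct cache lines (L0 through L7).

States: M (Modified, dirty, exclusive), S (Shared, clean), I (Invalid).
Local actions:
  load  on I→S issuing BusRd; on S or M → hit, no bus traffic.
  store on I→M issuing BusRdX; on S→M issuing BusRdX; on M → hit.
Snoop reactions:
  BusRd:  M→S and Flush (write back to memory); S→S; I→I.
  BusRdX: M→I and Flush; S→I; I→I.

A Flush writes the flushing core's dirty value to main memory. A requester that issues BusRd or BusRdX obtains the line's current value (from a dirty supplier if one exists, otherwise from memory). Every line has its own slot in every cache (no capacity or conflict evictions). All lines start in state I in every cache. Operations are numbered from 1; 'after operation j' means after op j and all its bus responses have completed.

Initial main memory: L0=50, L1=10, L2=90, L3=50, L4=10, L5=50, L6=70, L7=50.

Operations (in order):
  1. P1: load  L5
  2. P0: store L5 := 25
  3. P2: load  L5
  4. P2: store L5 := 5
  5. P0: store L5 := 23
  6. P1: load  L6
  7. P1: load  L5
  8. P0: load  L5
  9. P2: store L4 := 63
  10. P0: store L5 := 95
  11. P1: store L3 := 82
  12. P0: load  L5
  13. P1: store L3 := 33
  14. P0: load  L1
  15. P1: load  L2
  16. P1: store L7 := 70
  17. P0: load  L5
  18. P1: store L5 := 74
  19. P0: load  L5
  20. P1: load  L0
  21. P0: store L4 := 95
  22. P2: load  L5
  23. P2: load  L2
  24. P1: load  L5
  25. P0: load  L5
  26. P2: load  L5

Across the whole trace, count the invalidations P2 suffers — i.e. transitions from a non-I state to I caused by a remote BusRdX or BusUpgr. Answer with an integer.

invalidations = 2

step 1: P1: load  L5  ⟶  ISI  (L5)  txn=BusRd  M[L5]=50
step 2: P0: store L5 := 25  ⟶  MII  (L5)  txn=BusRdX  M[L5]=50
step 3: P2: load  L5  ⟶  SIS  (L5)  txn=BusRd+Flush  M[L5]=25
step 4: P2: store L5 := 5  ⟶  IIM  (L5)  txn=BusRdX  M[L5]=25
step 5: P0: store L5 := 23  ⟶  MII  (L5)  txn=BusRdX+Flush  M[L5]=5
step 6: P1: load  L6  ⟶  ISI  (L6)  txn=BusRd  M[L6]=70
step 7: P1: load  L5  ⟶  SSI  (L5)  txn=BusRd+Flush  M[L5]=23
step 8: P0: load  L5  ⟶  SSI  (L5)  txn=∅  M[L5]=23
step 9: P2: store L4 := 63  ⟶  IIM  (L4)  txn=BusRdX  M[L4]=10
step 10: P0: store L5 := 95  ⟶  MII  (L5)  txn=BusRdX  M[L5]=23
step 11: P1: store L3 := 82  ⟶  IMI  (L3)  txn=BusRdX  M[L3]=50
step 12: P0: load  L5  ⟶  MII  (L5)  txn=∅  M[L5]=23
step 13: P1: store L3 := 33  ⟶  IMI  (L3)  txn=∅  M[L3]=50
step 14: P0: load  L1  ⟶  SII  (L1)  txn=BusRd  M[L1]=10
step 15: P1: load  L2  ⟶  ISI  (L2)  txn=BusRd  M[L2]=90
step 16: P1: store L7 := 70  ⟶  IMI  (L7)  txn=BusRdX  M[L7]=50
step 17: P0: load  L5  ⟶  MII  (L5)  txn=∅  M[L5]=23
step 18: P1: store L5 := 74  ⟶  IMI  (L5)  txn=BusRdX+Flush  M[L5]=95
step 19: P0: load  L5  ⟶  SSI  (L5)  txn=BusRd+Flush  M[L5]=74
step 20: P1: load  L0  ⟶  ISI  (L0)  txn=BusRd  M[L0]=50
step 21: P0: store L4 := 95  ⟶  MII  (L4)  txn=BusRdX+Flush  M[L4]=63
step 22: P2: load  L5  ⟶  SSS  (L5)  txn=BusRd  M[L5]=74
step 23: P2: load  L2  ⟶  ISS  (L2)  txn=BusRd  M[L2]=90
step 24: P1: load  L5  ⟶  SSS  (L5)  txn=∅  M[L5]=74
step 25: P0: load  L5  ⟶  SSS  (L5)  txn=∅  M[L5]=74
step 26: P2: load  L5  ⟶  SSS  (L5)  txn=∅  M[L5]=74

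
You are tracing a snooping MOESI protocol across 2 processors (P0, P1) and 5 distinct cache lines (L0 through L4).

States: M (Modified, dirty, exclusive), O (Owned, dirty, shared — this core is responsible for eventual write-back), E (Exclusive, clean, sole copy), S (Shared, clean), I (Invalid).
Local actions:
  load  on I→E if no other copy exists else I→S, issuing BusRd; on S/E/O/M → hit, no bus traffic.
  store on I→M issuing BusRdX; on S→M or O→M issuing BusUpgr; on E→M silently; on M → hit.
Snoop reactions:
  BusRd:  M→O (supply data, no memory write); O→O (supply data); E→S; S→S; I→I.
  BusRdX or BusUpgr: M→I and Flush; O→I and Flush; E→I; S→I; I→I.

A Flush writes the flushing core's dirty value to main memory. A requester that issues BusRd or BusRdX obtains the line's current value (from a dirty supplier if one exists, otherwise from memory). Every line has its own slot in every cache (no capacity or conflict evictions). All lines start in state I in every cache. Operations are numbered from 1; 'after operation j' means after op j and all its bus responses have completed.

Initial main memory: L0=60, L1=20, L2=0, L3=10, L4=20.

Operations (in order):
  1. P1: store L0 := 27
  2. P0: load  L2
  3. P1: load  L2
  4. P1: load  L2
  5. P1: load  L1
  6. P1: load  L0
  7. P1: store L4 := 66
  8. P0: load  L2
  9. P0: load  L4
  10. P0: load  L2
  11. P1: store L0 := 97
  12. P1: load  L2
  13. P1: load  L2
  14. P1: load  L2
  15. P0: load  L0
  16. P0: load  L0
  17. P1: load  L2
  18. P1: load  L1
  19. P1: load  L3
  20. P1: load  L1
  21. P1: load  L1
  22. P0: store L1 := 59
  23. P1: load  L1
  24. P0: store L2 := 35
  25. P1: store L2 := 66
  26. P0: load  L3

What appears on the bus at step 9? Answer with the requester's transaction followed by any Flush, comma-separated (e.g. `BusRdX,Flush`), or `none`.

[1] P1: store L0 := 27 | P0:I, P1:M(27) | bus: BusRdX
[2] P0: load  L2 | P0:E(0), P1:I | bus: BusRd
[3] P1: load  L2 | P0:S(0), P1:S(0) | bus: BusRd
[4] P1: load  L2 | P0:S(0), P1:S(0) | bus: none
[5] P1: load  L1 | P0:I, P1:E(20) | bus: BusRd
[6] P1: load  L0 | P0:I, P1:M(27) | bus: none
[7] P1: store L4 := 66 | P0:I, P1:M(66) | bus: BusRdX
[8] P0: load  L2 | P0:S(0), P1:S(0) | bus: none
[9] P0: load  L4 | P0:S(66), P1:O(66) | bus: BusRd
[10] P0: load  L2 | P0:S(0), P1:S(0) | bus: none
[11] P1: store L0 := 97 | P0:I, P1:M(97) | bus: none
[12] P1: load  L2 | P0:S(0), P1:S(0) | bus: none
[13] P1: load  L2 | P0:S(0), P1:S(0) | bus: none
[14] P1: load  L2 | P0:S(0), P1:S(0) | bus: none
[15] P0: load  L0 | P0:S(97), P1:O(97) | bus: BusRd
[16] P0: load  L0 | P0:S(97), P1:O(97) | bus: none
[17] P1: load  L2 | P0:S(0), P1:S(0) | bus: none
[18] P1: load  L1 | P0:I, P1:E(20) | bus: none
[19] P1: load  L3 | P0:I, P1:E(10) | bus: BusRd
[20] P1: load  L1 | P0:I, P1:E(20) | bus: none
[21] P1: load  L1 | P0:I, P1:E(20) | bus: none
[22] P0: store L1 := 59 | P0:M(59), P1:I | bus: BusRdX
[23] P1: load  L1 | P0:O(59), P1:S(59) | bus: BusRd
[24] P0: store L2 := 35 | P0:M(35), P1:I | bus: BusUpgr
[25] P1: store L2 := 66 | P0:I, P1:M(66) | bus: BusRdX,Flush
[26] P0: load  L3 | P0:S(10), P1:S(10) | bus: BusRd

bus = BusRd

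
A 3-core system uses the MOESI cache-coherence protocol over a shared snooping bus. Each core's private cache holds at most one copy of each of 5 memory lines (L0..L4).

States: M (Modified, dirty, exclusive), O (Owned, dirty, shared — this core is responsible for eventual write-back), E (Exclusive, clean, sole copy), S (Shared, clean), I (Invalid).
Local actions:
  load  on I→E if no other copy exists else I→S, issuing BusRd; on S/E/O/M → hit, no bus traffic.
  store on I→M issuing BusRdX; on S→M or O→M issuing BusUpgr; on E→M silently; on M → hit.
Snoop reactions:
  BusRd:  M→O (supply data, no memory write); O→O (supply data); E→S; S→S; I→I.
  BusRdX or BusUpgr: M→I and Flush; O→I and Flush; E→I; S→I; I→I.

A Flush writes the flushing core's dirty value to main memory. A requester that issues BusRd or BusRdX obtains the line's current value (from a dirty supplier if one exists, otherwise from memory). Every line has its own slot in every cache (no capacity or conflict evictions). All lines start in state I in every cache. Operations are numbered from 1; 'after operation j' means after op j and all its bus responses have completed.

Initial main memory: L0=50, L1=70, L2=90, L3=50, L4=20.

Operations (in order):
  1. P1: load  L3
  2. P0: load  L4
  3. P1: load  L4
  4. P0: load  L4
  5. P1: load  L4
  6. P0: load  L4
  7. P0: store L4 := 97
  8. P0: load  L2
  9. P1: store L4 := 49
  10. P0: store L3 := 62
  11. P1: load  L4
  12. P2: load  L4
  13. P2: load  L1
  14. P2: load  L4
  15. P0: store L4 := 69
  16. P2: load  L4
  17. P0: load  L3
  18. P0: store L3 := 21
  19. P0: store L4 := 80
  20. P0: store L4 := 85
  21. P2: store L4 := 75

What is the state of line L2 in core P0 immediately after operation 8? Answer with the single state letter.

[1] P1: load  L3 | P0:I, P1:E(50), P2:I | bus: BusRd
[2] P0: load  L4 | P0:E(20), P1:I, P2:I | bus: BusRd
[3] P1: load  L4 | P0:S(20), P1:S(20), P2:I | bus: BusRd
[4] P0: load  L4 | P0:S(20), P1:S(20), P2:I | bus: none
[5] P1: load  L4 | P0:S(20), P1:S(20), P2:I | bus: none
[6] P0: load  L4 | P0:S(20), P1:S(20), P2:I | bus: none
[7] P0: store L4 := 97 | P0:M(97), P1:I, P2:I | bus: BusUpgr
[8] P0: load  L2 | P0:E(90), P1:I, P2:I | bus: BusRd
[9] P1: store L4 := 49 | P0:I, P1:M(49), P2:I | bus: BusRdX,Flush
[10] P0: store L3 := 62 | P0:M(62), P1:I, P2:I | bus: BusRdX
[11] P1: load  L4 | P0:I, P1:M(49), P2:I | bus: none
[12] P2: load  L4 | P0:I, P1:O(49), P2:S(49) | bus: BusRd
[13] P2: load  L1 | P0:I, P1:I, P2:E(70) | bus: BusRd
[14] P2: load  L4 | P0:I, P1:O(49), P2:S(49) | bus: none
[15] P0: store L4 := 69 | P0:M(69), P1:I, P2:I | bus: BusRdX,Flush
[16] P2: load  L4 | P0:O(69), P1:I, P2:S(69) | bus: BusRd
[17] P0: load  L3 | P0:M(62), P1:I, P2:I | bus: none
[18] P0: store L3 := 21 | P0:M(21), P1:I, P2:I | bus: none
[19] P0: store L4 := 80 | P0:M(80), P1:I, P2:I | bus: BusUpgr
[20] P0: store L4 := 85 | P0:M(85), P1:I, P2:I | bus: none
[21] P2: store L4 := 75 | P0:I, P1:I, P2:M(75) | bus: BusRdX,Flush

state = E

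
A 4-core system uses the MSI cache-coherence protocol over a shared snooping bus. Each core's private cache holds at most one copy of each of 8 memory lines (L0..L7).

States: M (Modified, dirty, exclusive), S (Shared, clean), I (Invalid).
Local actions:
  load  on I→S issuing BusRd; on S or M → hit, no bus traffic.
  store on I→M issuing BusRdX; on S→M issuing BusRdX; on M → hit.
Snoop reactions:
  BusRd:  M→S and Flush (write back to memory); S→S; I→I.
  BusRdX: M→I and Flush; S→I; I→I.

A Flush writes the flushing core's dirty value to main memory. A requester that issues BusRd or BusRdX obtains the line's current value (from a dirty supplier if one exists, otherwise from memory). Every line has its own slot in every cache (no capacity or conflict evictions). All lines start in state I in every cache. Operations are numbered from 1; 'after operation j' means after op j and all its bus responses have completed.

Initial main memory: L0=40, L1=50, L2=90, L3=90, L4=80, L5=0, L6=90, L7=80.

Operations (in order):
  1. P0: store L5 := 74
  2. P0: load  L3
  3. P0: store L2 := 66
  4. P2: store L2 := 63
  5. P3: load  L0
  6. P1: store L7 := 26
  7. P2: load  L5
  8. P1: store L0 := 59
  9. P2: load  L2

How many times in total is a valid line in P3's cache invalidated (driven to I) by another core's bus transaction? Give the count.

invalidations = 1

1. P0: store L5 := 74  bus=[BusRdX]  L5: P0=M P1=I P2=I P3=I  mem[L5]=0
2. P0: load  L3  bus=[BusRd]  L3: P0=S P1=I P2=I P3=I  mem[L3]=90
3. P0: store L2 := 66  bus=[BusRdX]  L2: P0=M P1=I P2=I P3=I  mem[L2]=90
4. P2: store L2 := 63  bus=[BusRdX,Flush]  L2: P0=I P1=I P2=M P3=I  mem[L2]=66
5. P3: load  L0  bus=[BusRd]  L0: P0=I P1=I P2=I P3=S  mem[L0]=40
6. P1: store L7 := 26  bus=[BusRdX]  L7: P0=I P1=M P2=I P3=I  mem[L7]=80
7. P2: load  L5  bus=[BusRd,Flush]  L5: P0=S P1=I P2=S P3=I  mem[L5]=74
8. P1: store L0 := 59  bus=[BusRdX]  L0: P0=I P1=M P2=I P3=I  mem[L0]=40
9. P2: load  L2  bus=[-]  L2: P0=I P1=I P2=M P3=I  mem[L2]=66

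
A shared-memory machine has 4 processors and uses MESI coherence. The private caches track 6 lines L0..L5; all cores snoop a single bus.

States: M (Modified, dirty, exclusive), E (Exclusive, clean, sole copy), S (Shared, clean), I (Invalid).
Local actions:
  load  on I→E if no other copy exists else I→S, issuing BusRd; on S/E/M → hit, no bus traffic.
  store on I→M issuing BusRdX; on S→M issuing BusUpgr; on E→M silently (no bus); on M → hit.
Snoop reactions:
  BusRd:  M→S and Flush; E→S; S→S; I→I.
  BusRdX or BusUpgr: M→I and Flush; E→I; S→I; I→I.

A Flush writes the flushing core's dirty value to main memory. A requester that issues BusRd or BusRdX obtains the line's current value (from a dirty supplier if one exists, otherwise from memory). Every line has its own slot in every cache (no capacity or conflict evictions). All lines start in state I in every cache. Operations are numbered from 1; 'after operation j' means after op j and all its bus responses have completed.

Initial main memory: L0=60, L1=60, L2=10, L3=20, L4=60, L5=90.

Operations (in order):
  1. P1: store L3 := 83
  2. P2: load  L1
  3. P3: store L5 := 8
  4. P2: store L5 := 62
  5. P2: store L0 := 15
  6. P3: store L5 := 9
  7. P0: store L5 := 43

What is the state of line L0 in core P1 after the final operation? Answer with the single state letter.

state = I

[1] P1: store L3 := 83 | P0:I, P1:M(83), P2:I, P3:I | bus: BusRdX
[2] P2: load  L1 | P0:I, P1:I, P2:E(60), P3:I | bus: BusRd
[3] P3: store L5 := 8 | P0:I, P1:I, P2:I, P3:M(8) | bus: BusRdX
[4] P2: store L5 := 62 | P0:I, P1:I, P2:M(62), P3:I | bus: BusRdX,Flush
[5] P2: store L0 := 15 | P0:I, P1:I, P2:M(15), P3:I | bus: BusRdX
[6] P3: store L5 := 9 | P0:I, P1:I, P2:I, P3:M(9) | bus: BusRdX,Flush
[7] P0: store L5 := 43 | P0:M(43), P1:I, P2:I, P3:I | bus: BusRdX,Flush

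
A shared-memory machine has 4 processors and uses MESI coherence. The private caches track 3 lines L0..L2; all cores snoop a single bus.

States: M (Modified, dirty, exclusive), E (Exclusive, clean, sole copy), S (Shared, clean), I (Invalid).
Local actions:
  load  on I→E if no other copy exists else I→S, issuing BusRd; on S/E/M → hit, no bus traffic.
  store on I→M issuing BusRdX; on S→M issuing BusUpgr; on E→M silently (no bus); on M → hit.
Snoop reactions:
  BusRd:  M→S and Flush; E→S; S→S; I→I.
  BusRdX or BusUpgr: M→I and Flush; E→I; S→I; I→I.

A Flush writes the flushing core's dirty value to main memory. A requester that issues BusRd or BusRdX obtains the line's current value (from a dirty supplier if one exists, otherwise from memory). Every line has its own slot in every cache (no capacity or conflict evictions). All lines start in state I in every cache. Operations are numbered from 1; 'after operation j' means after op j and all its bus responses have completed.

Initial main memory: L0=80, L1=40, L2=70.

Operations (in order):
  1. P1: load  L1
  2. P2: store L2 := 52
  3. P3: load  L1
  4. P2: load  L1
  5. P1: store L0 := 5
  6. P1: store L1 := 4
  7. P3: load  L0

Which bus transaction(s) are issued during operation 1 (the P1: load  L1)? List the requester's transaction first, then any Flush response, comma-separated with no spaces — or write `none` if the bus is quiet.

  op1 P1: load  L1 → I/E/I/I on L1; bus BusRd; mem=40
  op2 P2: store L2 := 52 → I/I/M/I on L2; bus BusRdX; mem=70
  op3 P3: load  L1 → I/S/I/S on L1; bus BusRd; mem=40
  op4 P2: load  L1 → I/S/S/S on L1; bus BusRd; mem=40
  op5 P1: store L0 := 5 → I/M/I/I on L0; bus BusRdX; mem=80
  op6 P1: store L1 := 4 → I/M/I/I on L1; bus BusUpgr; mem=40
  op7 P3: load  L0 → I/S/I/S on L0; bus BusRd Flush; mem=5

bus = BusRd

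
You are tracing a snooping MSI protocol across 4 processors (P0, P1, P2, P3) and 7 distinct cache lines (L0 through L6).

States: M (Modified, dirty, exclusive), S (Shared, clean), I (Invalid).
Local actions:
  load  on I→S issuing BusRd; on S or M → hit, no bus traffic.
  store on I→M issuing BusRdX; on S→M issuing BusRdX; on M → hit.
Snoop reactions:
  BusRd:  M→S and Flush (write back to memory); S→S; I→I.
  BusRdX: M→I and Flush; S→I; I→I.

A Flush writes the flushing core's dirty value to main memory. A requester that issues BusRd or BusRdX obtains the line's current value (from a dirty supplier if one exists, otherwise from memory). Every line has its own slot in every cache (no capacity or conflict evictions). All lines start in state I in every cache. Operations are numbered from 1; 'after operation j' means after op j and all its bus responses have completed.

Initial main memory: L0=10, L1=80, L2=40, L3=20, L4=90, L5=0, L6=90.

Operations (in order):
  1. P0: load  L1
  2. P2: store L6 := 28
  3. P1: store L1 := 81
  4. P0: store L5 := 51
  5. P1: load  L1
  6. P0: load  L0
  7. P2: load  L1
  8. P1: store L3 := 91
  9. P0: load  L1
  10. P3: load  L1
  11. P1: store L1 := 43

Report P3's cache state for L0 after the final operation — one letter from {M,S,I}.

state = I

  op1 P0: load  L1 → S/I/I/I on L1; bus BusRd; mem=80
  op2 P2: store L6 := 28 → I/I/M/I on L6; bus BusRdX; mem=90
  op3 P1: store L1 := 81 → I/M/I/I on L1; bus BusRdX; mem=80
  op4 P0: store L5 := 51 → M/I/I/I on L5; bus BusRdX; mem=0
  op5 P1: load  L1 → I/M/I/I on L1; bus (none); mem=80
  op6 P0: load  L0 → S/I/I/I on L0; bus BusRd; mem=10
  op7 P2: load  L1 → I/S/S/I on L1; bus BusRd Flush; mem=81
  op8 P1: store L3 := 91 → I/M/I/I on L3; bus BusRdX; mem=20
  op9 P0: load  L1 → S/S/S/I on L1; bus BusRd; mem=81
  op10 P3: load  L1 → S/S/S/S on L1; bus BusRd; mem=81
  op11 P1: store L1 := 43 → I/M/I/I on L1; bus BusRdX; mem=81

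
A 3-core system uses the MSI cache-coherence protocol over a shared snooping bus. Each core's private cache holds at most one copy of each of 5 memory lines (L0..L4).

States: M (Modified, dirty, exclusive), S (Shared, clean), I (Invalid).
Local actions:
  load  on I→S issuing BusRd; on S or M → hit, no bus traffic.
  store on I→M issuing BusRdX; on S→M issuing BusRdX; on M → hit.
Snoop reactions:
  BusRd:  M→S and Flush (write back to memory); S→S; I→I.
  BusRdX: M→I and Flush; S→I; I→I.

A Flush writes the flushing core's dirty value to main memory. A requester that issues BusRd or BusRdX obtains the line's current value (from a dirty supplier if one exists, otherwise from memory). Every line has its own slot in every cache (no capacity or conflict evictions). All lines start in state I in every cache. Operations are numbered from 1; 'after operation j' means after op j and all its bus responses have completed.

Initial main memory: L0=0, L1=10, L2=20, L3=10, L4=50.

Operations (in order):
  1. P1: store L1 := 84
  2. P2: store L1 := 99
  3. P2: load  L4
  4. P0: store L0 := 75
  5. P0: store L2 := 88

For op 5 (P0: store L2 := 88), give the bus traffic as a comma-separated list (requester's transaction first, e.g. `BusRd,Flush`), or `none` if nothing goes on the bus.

bus = BusRdX

1. P1: store L1 := 84  bus=[BusRdX]  L1: P0=I P1=M P2=I  mem[L1]=10
2. P2: store L1 := 99  bus=[BusRdX,Flush]  L1: P0=I P1=I P2=M  mem[L1]=84
3. P2: load  L4  bus=[BusRd]  L4: P0=I P1=I P2=S  mem[L4]=50
4. P0: store L0 := 75  bus=[BusRdX]  L0: P0=M P1=I P2=I  mem[L0]=0
5. P0: store L2 := 88  bus=[BusRdX]  L2: P0=M P1=I P2=I  mem[L2]=20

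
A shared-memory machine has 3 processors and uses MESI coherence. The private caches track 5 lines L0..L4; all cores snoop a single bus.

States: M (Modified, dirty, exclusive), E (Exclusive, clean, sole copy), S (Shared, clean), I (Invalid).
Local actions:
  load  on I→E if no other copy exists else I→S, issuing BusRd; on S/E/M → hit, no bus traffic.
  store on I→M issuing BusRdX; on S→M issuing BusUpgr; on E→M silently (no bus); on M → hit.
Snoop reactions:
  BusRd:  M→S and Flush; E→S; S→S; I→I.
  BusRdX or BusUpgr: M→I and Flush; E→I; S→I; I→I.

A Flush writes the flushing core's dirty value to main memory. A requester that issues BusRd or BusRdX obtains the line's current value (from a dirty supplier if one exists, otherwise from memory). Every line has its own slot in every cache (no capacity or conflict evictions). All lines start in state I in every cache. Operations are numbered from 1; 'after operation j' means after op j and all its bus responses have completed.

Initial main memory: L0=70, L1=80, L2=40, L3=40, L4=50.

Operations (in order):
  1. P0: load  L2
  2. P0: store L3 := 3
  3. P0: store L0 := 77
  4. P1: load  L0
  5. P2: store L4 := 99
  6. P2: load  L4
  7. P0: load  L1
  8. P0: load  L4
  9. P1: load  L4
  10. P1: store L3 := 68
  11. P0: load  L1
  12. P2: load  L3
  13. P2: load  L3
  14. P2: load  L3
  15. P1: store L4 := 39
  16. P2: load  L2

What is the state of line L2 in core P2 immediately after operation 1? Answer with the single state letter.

step 1: P0: load  L2  ⟶  EII  (L2)  txn=BusRd  M[L2]=40
step 2: P0: store L3 := 3  ⟶  MII  (L3)  txn=BusRdX  M[L3]=40
step 3: P0: store L0 := 77  ⟶  MII  (L0)  txn=BusRdX  M[L0]=70
step 4: P1: load  L0  ⟶  SSI  (L0)  txn=BusRd+Flush  M[L0]=77
step 5: P2: store L4 := 99  ⟶  IIM  (L4)  txn=BusRdX  M[L4]=50
step 6: P2: load  L4  ⟶  IIM  (L4)  txn=∅  M[L4]=50
step 7: P0: load  L1  ⟶  EII  (L1)  txn=BusRd  M[L1]=80
step 8: P0: load  L4  ⟶  SIS  (L4)  txn=BusRd+Flush  M[L4]=99
step 9: P1: load  L4  ⟶  SSS  (L4)  txn=BusRd  M[L4]=99
step 10: P1: store L3 := 68  ⟶  IMI  (L3)  txn=BusRdX+Flush  M[L3]=3
step 11: P0: load  L1  ⟶  EII  (L1)  txn=∅  M[L1]=80
step 12: P2: load  L3  ⟶  ISS  (L3)  txn=BusRd+Flush  M[L3]=68
step 13: P2: load  L3  ⟶  ISS  (L3)  txn=∅  M[L3]=68
step 14: P2: load  L3  ⟶  ISS  (L3)  txn=∅  M[L3]=68
step 15: P1: store L4 := 39  ⟶  IMI  (L4)  txn=BusUpgr  M[L4]=99
step 16: P2: load  L2  ⟶  SIS  (L2)  txn=BusRd  M[L2]=40

state = I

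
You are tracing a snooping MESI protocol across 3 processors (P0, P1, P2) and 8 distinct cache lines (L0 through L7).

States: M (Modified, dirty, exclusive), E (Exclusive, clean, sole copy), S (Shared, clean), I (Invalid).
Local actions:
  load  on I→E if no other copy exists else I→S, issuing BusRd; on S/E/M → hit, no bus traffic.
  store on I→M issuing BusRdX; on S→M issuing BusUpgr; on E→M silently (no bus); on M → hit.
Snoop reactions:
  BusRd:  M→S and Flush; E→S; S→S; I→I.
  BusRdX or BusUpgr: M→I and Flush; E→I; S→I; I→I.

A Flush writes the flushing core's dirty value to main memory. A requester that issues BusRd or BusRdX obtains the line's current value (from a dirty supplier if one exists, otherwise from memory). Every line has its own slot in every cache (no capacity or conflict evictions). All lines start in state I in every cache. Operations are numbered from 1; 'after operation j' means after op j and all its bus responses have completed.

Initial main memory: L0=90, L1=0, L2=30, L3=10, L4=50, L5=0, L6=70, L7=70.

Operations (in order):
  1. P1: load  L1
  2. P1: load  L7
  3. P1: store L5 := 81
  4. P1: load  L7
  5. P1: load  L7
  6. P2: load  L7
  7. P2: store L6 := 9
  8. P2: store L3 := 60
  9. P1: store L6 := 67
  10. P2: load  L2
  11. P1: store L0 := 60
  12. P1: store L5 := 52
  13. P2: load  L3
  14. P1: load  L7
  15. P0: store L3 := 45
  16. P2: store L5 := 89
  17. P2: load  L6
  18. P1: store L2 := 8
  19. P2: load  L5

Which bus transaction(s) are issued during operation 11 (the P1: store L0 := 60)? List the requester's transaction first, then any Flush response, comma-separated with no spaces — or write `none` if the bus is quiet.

bus = BusRdX

step 1: P1: load  L1  ⟶  IEI  (L1)  txn=BusRd  M[L1]=0
step 2: P1: load  L7  ⟶  IEI  (L7)  txn=BusRd  M[L7]=70
step 3: P1: store L5 := 81  ⟶  IMI  (L5)  txn=BusRdX  M[L5]=0
step 4: P1: load  L7  ⟶  IEI  (L7)  txn=∅  M[L7]=70
step 5: P1: load  L7  ⟶  IEI  (L7)  txn=∅  M[L7]=70
step 6: P2: load  L7  ⟶  ISS  (L7)  txn=BusRd  M[L7]=70
step 7: P2: store L6 := 9  ⟶  IIM  (L6)  txn=BusRdX  M[L6]=70
step 8: P2: store L3 := 60  ⟶  IIM  (L3)  txn=BusRdX  M[L3]=10
step 9: P1: store L6 := 67  ⟶  IMI  (L6)  txn=BusRdX+Flush  M[L6]=9
step 10: P2: load  L2  ⟶  IIE  (L2)  txn=BusRd  M[L2]=30
step 11: P1: store L0 := 60  ⟶  IMI  (L0)  txn=BusRdX  M[L0]=90
step 12: P1: store L5 := 52  ⟶  IMI  (L5)  txn=∅  M[L5]=0
step 13: P2: load  L3  ⟶  IIM  (L3)  txn=∅  M[L3]=10
step 14: P1: load  L7  ⟶  ISS  (L7)  txn=∅  M[L7]=70
step 15: P0: store L3 := 45  ⟶  MII  (L3)  txn=BusRdX+Flush  M[L3]=60
step 16: P2: store L5 := 89  ⟶  IIM  (L5)  txn=BusRdX+Flush  M[L5]=52
step 17: P2: load  L6  ⟶  ISS  (L6)  txn=BusRd+Flush  M[L6]=67
step 18: P1: store L2 := 8  ⟶  IMI  (L2)  txn=BusRdX  M[L2]=30
step 19: P2: load  L5  ⟶  IIM  (L5)  txn=∅  M[L5]=52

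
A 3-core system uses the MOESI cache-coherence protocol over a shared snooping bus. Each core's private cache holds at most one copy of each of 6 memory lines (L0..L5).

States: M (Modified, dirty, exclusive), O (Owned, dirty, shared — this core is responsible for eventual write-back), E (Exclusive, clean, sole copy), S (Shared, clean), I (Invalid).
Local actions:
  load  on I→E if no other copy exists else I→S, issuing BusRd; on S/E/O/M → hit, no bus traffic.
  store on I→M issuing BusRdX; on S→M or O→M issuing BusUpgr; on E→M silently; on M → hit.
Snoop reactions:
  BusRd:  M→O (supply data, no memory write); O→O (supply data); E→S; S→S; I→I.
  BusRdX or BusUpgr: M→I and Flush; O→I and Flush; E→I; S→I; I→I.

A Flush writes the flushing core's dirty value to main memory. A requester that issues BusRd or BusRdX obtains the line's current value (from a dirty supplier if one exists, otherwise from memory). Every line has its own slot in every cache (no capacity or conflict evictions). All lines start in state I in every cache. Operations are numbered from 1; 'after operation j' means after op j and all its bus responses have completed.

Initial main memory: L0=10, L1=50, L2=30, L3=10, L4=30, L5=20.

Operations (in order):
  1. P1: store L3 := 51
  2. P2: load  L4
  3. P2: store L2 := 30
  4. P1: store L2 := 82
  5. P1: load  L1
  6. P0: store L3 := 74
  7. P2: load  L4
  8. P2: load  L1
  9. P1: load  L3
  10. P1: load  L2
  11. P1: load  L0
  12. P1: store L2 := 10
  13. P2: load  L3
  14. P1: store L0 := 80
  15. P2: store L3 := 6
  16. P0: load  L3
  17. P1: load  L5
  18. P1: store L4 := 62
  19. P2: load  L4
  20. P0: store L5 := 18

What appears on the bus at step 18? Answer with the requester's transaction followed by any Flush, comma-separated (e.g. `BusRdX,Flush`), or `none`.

bus = BusRdX

step 1: P1: store L3 := 51  ⟶  IMI  (L3)  txn=BusRdX  M[L3]=10
step 2: P2: load  L4  ⟶  IIE  (L4)  txn=BusRd  M[L4]=30
step 3: P2: store L2 := 30  ⟶  IIM  (L2)  txn=BusRdX  M[L2]=30
step 4: P1: store L2 := 82  ⟶  IMI  (L2)  txn=BusRdX+Flush  M[L2]=30
step 5: P1: load  L1  ⟶  IEI  (L1)  txn=BusRd  M[L1]=50
step 6: P0: store L3 := 74  ⟶  MII  (L3)  txn=BusRdX+Flush  M[L3]=51
step 7: P2: load  L4  ⟶  IIE  (L4)  txn=∅  M[L4]=30
step 8: P2: load  L1  ⟶  ISS  (L1)  txn=BusRd  M[L1]=50
step 9: P1: load  L3  ⟶  OSI  (L3)  txn=BusRd  M[L3]=51
step 10: P1: load  L2  ⟶  IMI  (L2)  txn=∅  M[L2]=30
step 11: P1: load  L0  ⟶  IEI  (L0)  txn=BusRd  M[L0]=10
step 12: P1: store L2 := 10  ⟶  IMI  (L2)  txn=∅  M[L2]=30
step 13: P2: load  L3  ⟶  OSS  (L3)  txn=BusRd  M[L3]=51
step 14: P1: store L0 := 80  ⟶  IMI  (L0)  txn=∅  M[L0]=10
step 15: P2: store L3 := 6  ⟶  IIM  (L3)  txn=BusUpgr+Flush  M[L3]=74
step 16: P0: load  L3  ⟶  SIO  (L3)  txn=BusRd  M[L3]=74
step 17: P1: load  L5  ⟶  IEI  (L5)  txn=BusRd  M[L5]=20
step 18: P1: store L4 := 62  ⟶  IMI  (L4)  txn=BusRdX  M[L4]=30
step 19: P2: load  L4  ⟶  IOS  (L4)  txn=BusRd  M[L4]=30
step 20: P0: store L5 := 18  ⟶  MII  (L5)  txn=BusRdX  M[L5]=20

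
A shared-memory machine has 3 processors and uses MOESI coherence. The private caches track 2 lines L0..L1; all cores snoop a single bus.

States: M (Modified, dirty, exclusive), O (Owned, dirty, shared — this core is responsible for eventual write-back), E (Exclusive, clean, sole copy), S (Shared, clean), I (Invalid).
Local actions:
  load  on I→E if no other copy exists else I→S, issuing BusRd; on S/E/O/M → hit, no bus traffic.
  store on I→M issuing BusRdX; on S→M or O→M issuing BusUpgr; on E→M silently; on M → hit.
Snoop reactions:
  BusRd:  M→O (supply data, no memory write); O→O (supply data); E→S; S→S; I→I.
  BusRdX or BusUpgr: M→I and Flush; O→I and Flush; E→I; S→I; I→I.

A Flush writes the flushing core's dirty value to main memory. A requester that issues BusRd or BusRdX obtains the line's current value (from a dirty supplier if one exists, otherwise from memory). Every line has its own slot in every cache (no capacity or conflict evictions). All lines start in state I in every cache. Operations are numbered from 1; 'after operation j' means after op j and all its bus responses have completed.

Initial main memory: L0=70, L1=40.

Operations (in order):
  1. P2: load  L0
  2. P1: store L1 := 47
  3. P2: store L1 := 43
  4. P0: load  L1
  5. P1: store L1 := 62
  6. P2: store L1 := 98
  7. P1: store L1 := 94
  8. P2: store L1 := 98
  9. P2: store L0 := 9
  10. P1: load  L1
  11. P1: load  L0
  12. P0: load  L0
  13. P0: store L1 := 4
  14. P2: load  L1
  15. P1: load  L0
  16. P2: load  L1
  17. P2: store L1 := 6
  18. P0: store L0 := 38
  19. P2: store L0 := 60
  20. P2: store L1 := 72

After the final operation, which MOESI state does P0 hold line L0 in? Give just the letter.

[1] P2: load  L0 | P0:I, P1:I, P2:E(70) | bus: BusRd
[2] P1: store L1 := 47 | P0:I, P1:M(47), P2:I | bus: BusRdX
[3] P2: store L1 := 43 | P0:I, P1:I, P2:M(43) | bus: BusRdX,Flush
[4] P0: load  L1 | P0:S(43), P1:I, P2:O(43) | bus: BusRd
[5] P1: store L1 := 62 | P0:I, P1:M(62), P2:I | bus: BusRdX,Flush
[6] P2: store L1 := 98 | P0:I, P1:I, P2:M(98) | bus: BusRdX,Flush
[7] P1: store L1 := 94 | P0:I, P1:M(94), P2:I | bus: BusRdX,Flush
[8] P2: store L1 := 98 | P0:I, P1:I, P2:M(98) | bus: BusRdX,Flush
[9] P2: store L0 := 9 | P0:I, P1:I, P2:M(9) | bus: none
[10] P1: load  L1 | P0:I, P1:S(98), P2:O(98) | bus: BusRd
[11] P1: load  L0 | P0:I, P1:S(9), P2:O(9) | bus: BusRd
[12] P0: load  L0 | P0:S(9), P1:S(9), P2:O(9) | bus: BusRd
[13] P0: store L1 := 4 | P0:M(4), P1:I, P2:I | bus: BusRdX,Flush
[14] P2: load  L1 | P0:O(4), P1:I, P2:S(4) | bus: BusRd
[15] P1: load  L0 | P0:S(9), P1:S(9), P2:O(9) | bus: none
[16] P2: load  L1 | P0:O(4), P1:I, P2:S(4) | bus: none
[17] P2: store L1 := 6 | P0:I, P1:I, P2:M(6) | bus: BusUpgr,Flush
[18] P0: store L0 := 38 | P0:M(38), P1:I, P2:I | bus: BusUpgr,Flush
[19] P2: store L0 := 60 | P0:I, P1:I, P2:M(60) | bus: BusRdX,Flush
[20] P2: store L1 := 72 | P0:I, P1:I, P2:M(72) | bus: none

state = I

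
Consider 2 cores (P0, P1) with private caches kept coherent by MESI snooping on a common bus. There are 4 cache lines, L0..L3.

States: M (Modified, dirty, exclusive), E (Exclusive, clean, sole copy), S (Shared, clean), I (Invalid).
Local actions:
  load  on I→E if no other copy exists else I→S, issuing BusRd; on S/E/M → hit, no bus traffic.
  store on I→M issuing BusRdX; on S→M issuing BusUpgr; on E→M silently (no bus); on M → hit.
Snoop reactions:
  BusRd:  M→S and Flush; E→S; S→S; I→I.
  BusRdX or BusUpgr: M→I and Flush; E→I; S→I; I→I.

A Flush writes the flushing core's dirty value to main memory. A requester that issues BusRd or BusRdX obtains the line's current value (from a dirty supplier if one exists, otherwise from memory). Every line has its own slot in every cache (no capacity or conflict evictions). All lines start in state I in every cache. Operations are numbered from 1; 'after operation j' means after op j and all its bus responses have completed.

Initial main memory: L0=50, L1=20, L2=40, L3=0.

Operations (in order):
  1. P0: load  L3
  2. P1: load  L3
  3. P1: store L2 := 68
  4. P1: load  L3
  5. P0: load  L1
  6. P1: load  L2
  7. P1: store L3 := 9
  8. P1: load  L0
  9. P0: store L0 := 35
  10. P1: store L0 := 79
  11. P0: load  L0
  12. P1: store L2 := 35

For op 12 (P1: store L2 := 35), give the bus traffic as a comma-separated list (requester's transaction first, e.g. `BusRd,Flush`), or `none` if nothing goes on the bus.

[1] P0: load  L3 | P0:E(0), P1:I | bus: BusRd
[2] P1: load  L3 | P0:S(0), P1:S(0) | bus: BusRd
[3] P1: store L2 := 68 | P0:I, P1:M(68) | bus: BusRdX
[4] P1: load  L3 | P0:S(0), P1:S(0) | bus: none
[5] P0: load  L1 | P0:E(20), P1:I | bus: BusRd
[6] P1: load  L2 | P0:I, P1:M(68) | bus: none
[7] P1: store L3 := 9 | P0:I, P1:M(9) | bus: BusUpgr
[8] P1: load  L0 | P0:I, P1:E(50) | bus: BusRd
[9] P0: store L0 := 35 | P0:M(35), P1:I | bus: BusRdX
[10] P1: store L0 := 79 | P0:I, P1:M(79) | bus: BusRdX,Flush
[11] P0: load  L0 | P0:S(79), P1:S(79) | bus: BusRd,Flush
[12] P1: store L2 := 35 | P0:I, P1:M(35) | bus: none

bus = none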